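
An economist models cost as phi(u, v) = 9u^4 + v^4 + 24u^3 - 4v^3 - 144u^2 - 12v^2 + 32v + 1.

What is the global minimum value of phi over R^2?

phi(u,v) separates as P(u) + Q(v) + 1, so its minimum is min P + min Q + 1.
P'(u) = 36u(u - 2)(u + 4) vanishes at u ∈ {-4, 0, 2}; Q'(v) = 4(v - 4)(v - 1)(v + 2) vanishes at v ∈ {-2, 1, 4}.
Local minima of P (where P''>0): P(-4)=-1536, P(2)=-240. Local minima of Q: Q(-2)=-64, Q(4)=-64.
So the global minimum of phi is P(-4) + Q(-2) + 1 = -1536 − 64 + 1 = -1599, attained at (-4, -2).

-1599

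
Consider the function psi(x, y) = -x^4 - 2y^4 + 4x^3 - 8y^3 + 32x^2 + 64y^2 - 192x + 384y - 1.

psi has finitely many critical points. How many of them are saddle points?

psi separates as a function of x plus a function of y, so ∇psi=0 decouples.
∂psi/∂x = -4(x - 4)(x - 3)(x + 4) = 0 at x ∈ {-4, 3, 4}; ∂psi/∂y = -8(y - 4)(y + 3)(y + 4) = 0 at y ∈ {-4, -3, 4}.
The Hessian is diagonal: diag(psi_xx, psi_yy). Second derivatives: psi_xx(-4)=-224, psi_xx(3)=28, psi_xx(4)=-32; psi_yy(-4)=-64, psi_yy(-3)=56, psi_yy(4)=-448.
Saddle points occur where the two diagonal entries have opposite signs: (-4, -3), (3, -4), (3, 4), (4, -3). Count: 4.

4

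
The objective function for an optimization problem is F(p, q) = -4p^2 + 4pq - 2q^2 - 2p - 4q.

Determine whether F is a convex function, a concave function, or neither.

F is quadratic, so its Hessian is the constant matrix H = [[-8, 4], [4, -4]].
det(H) = 16, tr(H) = -12.
det(H) > 0 and tr(H) < 0, so H is negative definite everywhere: concave.

concave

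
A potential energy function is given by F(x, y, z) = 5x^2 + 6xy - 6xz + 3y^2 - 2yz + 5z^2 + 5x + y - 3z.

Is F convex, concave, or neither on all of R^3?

F is quadratic, so its Hessian is the constant matrix H = [[10, 6, -6], [6, 6, -2], [-6, -2, 10]].
Leading principal minors: 10, 24, 128.
All positive ⇒ H ≻ 0 ⇒ convex.

convex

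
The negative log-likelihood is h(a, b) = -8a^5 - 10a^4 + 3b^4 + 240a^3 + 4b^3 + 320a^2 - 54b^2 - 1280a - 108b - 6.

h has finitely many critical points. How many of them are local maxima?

h separates as a function of a plus a function of b, so ∇h=0 decouples.
∂h/∂a = -40(a - 4)(a - 1)(a + 2)(a + 4) = 0 at a ∈ {-4, -2, 1, 4}; ∂h/∂b = 12(b - 3)(b + 1)(b + 3) = 0 at b ∈ {-3, -1, 3}.
The Hessian is diagonal: diag(h_aa, h_bb). Second derivatives: h_aa(-4)=3200, h_aa(-2)=-1440, h_aa(1)=1800, h_aa(4)=-5760; h_bb(-3)=144, h_bb(-1)=-96, h_bb(3)=288.
Local maxima occur where both diagonal entries negative: (-2, -1), (4, -1). Count: 2.

2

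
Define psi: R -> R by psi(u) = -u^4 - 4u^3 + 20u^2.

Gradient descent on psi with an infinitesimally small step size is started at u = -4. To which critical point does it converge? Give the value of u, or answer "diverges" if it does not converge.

psi'(u) = -4u(u - 2)(u + 5), so psi'(-4) = -96.
Gradient descent moves in the -psi' direction, i.e. u is increasing.
The nearest critical point in that direction is u = 0, where psi'' = 40 > 0 (a local minimum). The iterate converges there.

0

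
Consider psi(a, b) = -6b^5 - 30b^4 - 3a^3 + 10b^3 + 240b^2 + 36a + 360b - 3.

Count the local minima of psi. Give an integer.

2

psi separates as a function of a plus a function of b, so ∇psi=0 decouples.
∂psi/∂a = -9(a - 2)(a + 2) = 0 at a ∈ {-2, 2}; ∂psi/∂b = -30(b - 2)(b + 1)(b + 2)(b + 3) = 0 at b ∈ {-3, -2, -1, 2}.
The Hessian is diagonal: diag(psi_aa, psi_bb). Second derivatives: psi_aa(-2)=36, psi_aa(2)=-36; psi_bb(-3)=300, psi_bb(-2)=-120, psi_bb(-1)=180, psi_bb(2)=-1800.
Local minima occur where both diagonal entries positive: (-2, -3), (-2, -1). Count: 2.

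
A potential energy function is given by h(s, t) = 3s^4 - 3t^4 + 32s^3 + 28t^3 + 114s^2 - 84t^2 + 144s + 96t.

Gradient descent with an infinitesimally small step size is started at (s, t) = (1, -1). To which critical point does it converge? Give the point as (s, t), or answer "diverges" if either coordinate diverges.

diverges

h is separable, so gradient descent decouples: s follows -∂h/∂s, t follows -∂h/∂t.
∂h/∂s = 12(s + 1)(s + 3)(s + 4); at s=1 this is 480, so s decreases.
∂h/∂t = -12(t - 4)(t - 2)(t - 1); at t=-1 this is 360, so t decreases.
The t-coordinate has no critical point in that direction and runs off to infinity.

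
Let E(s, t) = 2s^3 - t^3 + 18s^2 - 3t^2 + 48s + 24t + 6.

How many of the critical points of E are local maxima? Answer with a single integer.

1

E separates as a function of s plus a function of t, so ∇E=0 decouples.
∂E/∂s = 6(s + 2)(s + 4) = 0 at s ∈ {-4, -2}; ∂E/∂t = -3(t - 2)(t + 4) = 0 at t ∈ {-4, 2}.
The Hessian is diagonal: diag(E_ss, E_tt). Second derivatives: E_ss(-4)=-12, E_ss(-2)=12; E_tt(-4)=18, E_tt(2)=-18.
Local maxima occur where both diagonal entries negative: (-4, 2). Count: 1.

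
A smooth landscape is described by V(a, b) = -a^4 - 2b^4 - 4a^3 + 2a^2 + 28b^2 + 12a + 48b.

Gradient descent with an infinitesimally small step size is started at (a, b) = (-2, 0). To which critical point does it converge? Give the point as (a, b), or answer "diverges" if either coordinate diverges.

V is separable, so gradient descent decouples: a follows -∂V/∂a, b follows -∂V/∂b.
∂V/∂a = -4(a - 1)(a + 1)(a + 3); at a=-2 this is -12, so a increases.
∂V/∂b = -8(b - 3)(b + 1)(b + 2); at b=0 this is 48, so b decreases.
a converges to its nearest critical value -1 (a local min of the a-part); b converges to -1. The iterate converges to (-1, -1).

(-1, -1)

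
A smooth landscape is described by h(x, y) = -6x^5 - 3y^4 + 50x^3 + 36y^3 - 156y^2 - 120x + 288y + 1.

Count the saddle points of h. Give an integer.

6

h separates as a function of x plus a function of y, so ∇h=0 decouples.
∂h/∂x = -30(x - 2)(x - 1)(x + 1)(x + 2) = 0 at x ∈ {-2, -1, 1, 2}; ∂h/∂y = -12(y - 4)(y - 3)(y - 2) = 0 at y ∈ {2, 3, 4}.
The Hessian is diagonal: diag(h_xx, h_yy). Second derivatives: h_xx(-2)=360, h_xx(-1)=-180, h_xx(1)=180, h_xx(2)=-360; h_yy(2)=-24, h_yy(3)=12, h_yy(4)=-24.
Saddle points occur where the two diagonal entries have opposite signs: (-2, 2), (-2, 4), (-1, 3), (1, 2), (1, 4), (2, 3). Count: 6.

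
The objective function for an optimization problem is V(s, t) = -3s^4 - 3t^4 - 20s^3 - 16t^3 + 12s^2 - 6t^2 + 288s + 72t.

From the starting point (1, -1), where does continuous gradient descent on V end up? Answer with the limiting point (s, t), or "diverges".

V is separable, so gradient descent decouples: s follows -∂V/∂s, t follows -∂V/∂t.
∂V/∂s = -12(s - 2)(s + 3)(s + 4); at s=1 this is 240, so s decreases.
∂V/∂t = -12(t - 1)(t + 2)(t + 3); at t=-1 this is 48, so t decreases.
s converges to its nearest critical value -3 (a local min of the s-part); t converges to -2. The iterate converges to (-3, -2).

(-3, -2)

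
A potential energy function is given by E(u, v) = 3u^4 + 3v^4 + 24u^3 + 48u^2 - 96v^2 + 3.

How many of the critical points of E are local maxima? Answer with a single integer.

1

E separates as a function of u plus a function of v, so ∇E=0 decouples.
∂E/∂u = 12u(u + 2)(u + 4) = 0 at u ∈ {-4, -2, 0}; ∂E/∂v = 12v(v - 4)(v + 4) = 0 at v ∈ {-4, 0, 4}.
The Hessian is diagonal: diag(E_uu, E_vv). Second derivatives: E_uu(-4)=96, E_uu(-2)=-48, E_uu(0)=96; E_vv(-4)=384, E_vv(0)=-192, E_vv(4)=384.
Local maxima occur where both diagonal entries negative: (-2, 0). Count: 1.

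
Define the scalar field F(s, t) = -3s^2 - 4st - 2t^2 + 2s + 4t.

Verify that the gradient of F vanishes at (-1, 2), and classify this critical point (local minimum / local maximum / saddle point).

∇F = (-6s - 4t + 2, -4s - 4t + 4); substituting (-1, 2) gives ∇F = (0, 0), so (-1, 2) is indeed a critical point.
The Hessian of F is constant: H = [[-6, -4], [-4, -4]].
det(H) = (-6)·(-4) − (-4)² = 8.
det(H) > 0 and tr(H) = -10 < 0, so H is negative definite and the point is a local maximum.

local maximum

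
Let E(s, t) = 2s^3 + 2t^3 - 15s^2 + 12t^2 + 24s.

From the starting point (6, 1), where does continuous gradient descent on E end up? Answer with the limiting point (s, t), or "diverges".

E is separable, so gradient descent decouples: s follows -∂E/∂s, t follows -∂E/∂t.
∂E/∂s = 6(s - 4)(s - 1); at s=6 this is 60, so s decreases.
∂E/∂t = 6t(t + 4); at t=1 this is 30, so t decreases.
s converges to its nearest critical value 4 (a local min of the s-part); t converges to 0. The iterate converges to (4, 0).

(4, 0)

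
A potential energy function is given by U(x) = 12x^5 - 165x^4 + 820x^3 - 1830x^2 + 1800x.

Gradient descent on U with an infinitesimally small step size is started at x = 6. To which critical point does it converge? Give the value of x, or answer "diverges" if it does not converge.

5

U'(x) = 60(x - 5)(x - 3)(x - 2)(x - 1), so U'(6) = 3600.
Gradient descent moves in the -U' direction, i.e. x is decreasing.
The nearest critical point in that direction is x = 5, where U'' = 1440 > 0 (a local minimum). The iterate converges there.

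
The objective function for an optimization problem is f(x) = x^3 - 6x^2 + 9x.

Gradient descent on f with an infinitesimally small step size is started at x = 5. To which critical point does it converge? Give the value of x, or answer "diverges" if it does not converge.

3

f'(x) = 3(x - 3)(x - 1), so f'(5) = 24.
Gradient descent moves in the -f' direction, i.e. x is decreasing.
The nearest critical point in that direction is x = 3, where f'' = 6 > 0 (a local minimum). The iterate converges there.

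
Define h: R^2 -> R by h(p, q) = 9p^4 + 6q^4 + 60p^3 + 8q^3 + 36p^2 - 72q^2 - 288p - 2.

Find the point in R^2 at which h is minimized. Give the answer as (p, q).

(1, -3)

h(p,q) separates as A(p) + B(q) − 2, so its minimum is min A + min B − 2.
A'(p) = 36(p - 1)(p + 2)(p + 4) vanishes at p ∈ {-4, -2, 1}; B'(q) = 24q(q - 2)(q + 3) vanishes at q ∈ {-3, 0, 2}.
Local minima of A (where A''>0): A(-4)=192, A(1)=-183. Local minima of B: B(-3)=-378, B(2)=-128.
So the global minimum of h is A(1) + B(-3) − 2 = -183 − 378 − 2 = -563, attained at (1, -3).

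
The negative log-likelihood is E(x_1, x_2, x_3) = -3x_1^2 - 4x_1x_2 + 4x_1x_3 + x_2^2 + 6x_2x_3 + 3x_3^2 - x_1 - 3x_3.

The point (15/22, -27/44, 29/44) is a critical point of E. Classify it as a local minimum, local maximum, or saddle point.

saddle point

The Hessian is constant: H = [[-6, -4, 4], [-4, 2, 6], [4, 6, 6]].
Leading principal minors: Δ₁ = -6, Δ₂ = -28, Δ₃ = -176.
The minors fit neither the all-positive nor the alternating-sign pattern, so H is indefinite: a saddle point.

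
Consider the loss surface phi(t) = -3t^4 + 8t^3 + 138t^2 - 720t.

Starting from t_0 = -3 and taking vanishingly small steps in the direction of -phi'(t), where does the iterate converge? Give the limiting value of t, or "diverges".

3

phi'(t) = -12(t - 4)(t - 3)(t + 5), so phi'(-3) = -1008.
Gradient descent moves in the -phi' direction, i.e. t is increasing.
The nearest critical point in that direction is t = 3, where phi'' = 96 > 0 (a local minimum). The iterate converges there.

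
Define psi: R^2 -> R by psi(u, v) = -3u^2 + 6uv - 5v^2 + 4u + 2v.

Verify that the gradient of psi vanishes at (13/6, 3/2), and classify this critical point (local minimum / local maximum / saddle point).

local maximum

∇psi = (-6u + 6v + 4, 6u - 10v + 2); substituting (13/6, 3/2) gives ∇psi = (0, 0), so (13/6, 3/2) is indeed a critical point.
The Hessian of psi is constant: H = [[-6, 6], [6, -10]].
det(H) = (-6)·(-10) − 6² = 24.
det(H) > 0 and tr(H) = -16 < 0, so H is negative definite and the point is a local maximum.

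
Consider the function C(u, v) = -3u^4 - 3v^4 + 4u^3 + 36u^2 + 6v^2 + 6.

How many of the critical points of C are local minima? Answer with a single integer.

C separates as a function of u plus a function of v, so ∇C=0 decouples.
∂C/∂u = -12u(u - 3)(u + 2) = 0 at u ∈ {-2, 0, 3}; ∂C/∂v = -12v(v - 1)(v + 1) = 0 at v ∈ {-1, 0, 1}.
The Hessian is diagonal: diag(C_uu, C_vv). Second derivatives: C_uu(-2)=-120, C_uu(0)=72, C_uu(3)=-180; C_vv(-1)=-24, C_vv(0)=12, C_vv(1)=-24.
Local minima occur where both diagonal entries positive: (0, 0). Count: 1.

1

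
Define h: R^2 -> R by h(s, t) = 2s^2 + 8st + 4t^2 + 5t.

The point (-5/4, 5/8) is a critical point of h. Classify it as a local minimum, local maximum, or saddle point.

The Hessian of h is constant: H = [[4, 8], [8, 8]].
det(H) = 4·8 − 8² = -32.
Since det(H) < 0, H is indefinite and the critical point is a saddle point.

saddle point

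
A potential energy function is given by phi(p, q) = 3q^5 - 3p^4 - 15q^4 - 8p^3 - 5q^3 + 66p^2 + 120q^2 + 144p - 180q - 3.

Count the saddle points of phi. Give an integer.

phi separates as a function of p plus a function of q, so ∇phi=0 decouples.
∂phi/∂p = -12(p - 3)(p + 1)(p + 4) = 0 at p ∈ {-4, -1, 3}; ∂phi/∂q = 15(q - 3)(q - 2)(q - 1)(q + 2) = 0 at q ∈ {-2, 1, 2, 3}.
The Hessian is diagonal: diag(phi_pp, phi_qq). Second derivatives: phi_pp(-4)=-252, phi_pp(-1)=144, phi_pp(3)=-336; phi_qq(-2)=-900, phi_qq(1)=90, phi_qq(2)=-60, phi_qq(3)=150.
Saddle points occur where the two diagonal entries have opposite signs: (-4, 1), (-4, 3), (-1, -2), (-1, 2), (3, 1), (3, 3). Count: 6.

6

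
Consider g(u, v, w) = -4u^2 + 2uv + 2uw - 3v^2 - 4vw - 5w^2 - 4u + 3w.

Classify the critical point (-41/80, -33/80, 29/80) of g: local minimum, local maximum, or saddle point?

The Hessian is constant: H = [[-8, 2, 2], [2, -6, -4], [2, -4, -10]].
Leading principal minors: Δ₁ = -8, Δ₂ = 44, Δ₃ = -320.
The minors alternate sign starting negative (−, +, −), so H is negative definite: a local maximum.

local maximum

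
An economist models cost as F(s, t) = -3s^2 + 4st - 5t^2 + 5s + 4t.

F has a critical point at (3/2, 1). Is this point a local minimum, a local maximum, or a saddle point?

local maximum

The Hessian of F is constant: H = [[-6, 4], [4, -10]].
det(H) = (-6)·(-10) − 4² = 44.
det(H) > 0 and tr(H) = -16 < 0, so H is negative definite and the point is a local maximum.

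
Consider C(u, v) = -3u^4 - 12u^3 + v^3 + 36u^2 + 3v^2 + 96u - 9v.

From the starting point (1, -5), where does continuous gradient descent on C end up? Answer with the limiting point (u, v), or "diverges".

diverges

C is separable, so gradient descent decouples: u follows -∂C/∂u, v follows -∂C/∂v.
∂C/∂u = -12(u - 2)(u + 1)(u + 4); at u=1 this is 120, so u decreases.
∂C/∂v = 3(v - 1)(v + 3); at v=-5 this is 36, so v decreases.
The v-coordinate has no critical point in that direction and runs off to infinity.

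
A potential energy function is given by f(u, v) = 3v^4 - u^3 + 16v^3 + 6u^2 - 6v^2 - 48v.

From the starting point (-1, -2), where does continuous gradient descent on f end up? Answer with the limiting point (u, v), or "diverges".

(0, -4)

f is separable, so gradient descent decouples: u follows -∂f/∂u, v follows -∂f/∂v.
∂f/∂u = -3u(u - 4); at u=-1 this is -15, so u increases.
∂f/∂v = 12(v - 1)(v + 1)(v + 4); at v=-2 this is 72, so v decreases.
u converges to its nearest critical value 0 (a local min of the u-part); v converges to -4. The iterate converges to (0, -4).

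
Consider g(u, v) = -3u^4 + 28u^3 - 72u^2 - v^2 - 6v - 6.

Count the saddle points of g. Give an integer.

g separates as a function of u plus a function of v, so ∇g=0 decouples.
∂g/∂u = -12u(u - 4)(u - 3) = 0 at u ∈ {0, 3, 4}; ∂g/∂v = -2(v + 3) = 0 at v ∈ {-3}.
The Hessian is diagonal: diag(g_uu, g_vv). Second derivatives: g_uu(0)=-144, g_uu(3)=36, g_uu(4)=-48; g_vv(-3)=-2.
Saddle points occur where the two diagonal entries have opposite signs: (3, -3). Count: 1.

1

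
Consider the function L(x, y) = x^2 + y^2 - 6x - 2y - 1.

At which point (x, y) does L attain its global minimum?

(3, 1)

L(x,y) separates as P(x) + Q(y) − 1, so its minimum is min P + min Q − 1.
P'(x) = 2x - 6 vanishes at x ∈ {3}; Q'(y) = 2y - 2 vanishes at y ∈ {1}.
Local minima of P (where P''>0): P(3)=-9. Local minima of Q: Q(1)=-1.
So the global minimum of L is P(3) + Q(1) − 1 = -9 − 1 − 1 = -11, attained at (3, 1).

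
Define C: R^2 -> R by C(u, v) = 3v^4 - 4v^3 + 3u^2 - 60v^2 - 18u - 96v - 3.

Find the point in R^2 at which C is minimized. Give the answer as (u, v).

C(u,v) separates as P(u) + Q(v) − 3, so its minimum is min P + min Q − 3.
P'(u) = 6u - 18 vanishes at u ∈ {3}; Q'(v) = 12(v - 4)(v + 1)(v + 2) vanishes at v ∈ {-2, -1, 4}.
Local minima of P (where P''>0): P(3)=-27. Local minima of Q: Q(-2)=32, Q(4)=-832.
So the global minimum of C is P(3) + Q(4) − 3 = -27 − 832 − 3 = -862, attained at (3, 4).

(3, 4)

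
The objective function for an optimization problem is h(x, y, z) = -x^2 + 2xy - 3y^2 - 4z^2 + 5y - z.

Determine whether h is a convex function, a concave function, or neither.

h is quadratic, so its Hessian is the constant matrix H = [[-2, 2, 0], [2, -6, 0], [0, 0, -8]].
Leading principal minors: -2, 8, -64.
Signs alternate −, +, − ⇒ H ≺ 0 ⇒ concave.

concave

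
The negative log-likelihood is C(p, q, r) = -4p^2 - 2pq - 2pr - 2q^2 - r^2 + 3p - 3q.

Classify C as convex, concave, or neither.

concave

C is quadratic, so its Hessian is the constant matrix H = [[-8, -2, -2], [-2, -4, 0], [-2, 0, -2]].
Leading principal minors: -8, 28, -40.
Signs alternate −, +, − ⇒ H ≺ 0 ⇒ concave.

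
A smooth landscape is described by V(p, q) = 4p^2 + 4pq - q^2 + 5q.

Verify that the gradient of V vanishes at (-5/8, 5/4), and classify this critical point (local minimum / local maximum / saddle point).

∇V = (8p + 4q, 4p - 2q + 5); substituting (-5/8, 5/4) gives ∇V = (0, 0), so (-5/8, 5/4) is indeed a critical point.
The Hessian of V is constant: H = [[8, 4], [4, -2]].
det(H) = 8·(-2) − 4² = -32.
Since det(H) < 0, H is indefinite and the critical point is a saddle point.

saddle point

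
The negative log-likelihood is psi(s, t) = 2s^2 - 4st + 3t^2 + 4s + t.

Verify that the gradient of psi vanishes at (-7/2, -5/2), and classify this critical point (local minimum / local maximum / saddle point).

∇psi = (4s - 4t + 4, -4s + 6t + 1); substituting (-7/2, -5/2) gives ∇psi = (0, 0), so (-7/2, -5/2) is indeed a critical point.
The Hessian of psi is constant: H = [[4, -4], [-4, 6]].
det(H) = 4·6 − (-4)² = 8.
det(H) > 0 and tr(H) = 10 > 0, so H is positive definite and the point is a local minimum.

local minimum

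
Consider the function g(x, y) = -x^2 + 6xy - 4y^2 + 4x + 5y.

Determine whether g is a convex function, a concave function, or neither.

g is quadratic, so its Hessian is the constant matrix H = [[-2, 6], [6, -8]].
det(H) = -20, tr(H) = -10.
det(H) < 0, so H is indefinite: neither convex nor concave.

neither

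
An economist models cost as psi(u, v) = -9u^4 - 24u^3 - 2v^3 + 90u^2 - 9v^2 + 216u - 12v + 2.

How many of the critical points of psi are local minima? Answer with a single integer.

psi separates as a function of u plus a function of v, so ∇psi=0 decouples.
∂psi/∂u = -36(u - 2)(u + 1)(u + 3) = 0 at u ∈ {-3, -1, 2}; ∂psi/∂v = -6(v + 1)(v + 2) = 0 at v ∈ {-2, -1}.
The Hessian is diagonal: diag(psi_uu, psi_vv). Second derivatives: psi_uu(-3)=-360, psi_uu(-1)=216, psi_uu(2)=-540; psi_vv(-2)=6, psi_vv(-1)=-6.
Local minima occur where both diagonal entries positive: (-1, -2). Count: 1.

1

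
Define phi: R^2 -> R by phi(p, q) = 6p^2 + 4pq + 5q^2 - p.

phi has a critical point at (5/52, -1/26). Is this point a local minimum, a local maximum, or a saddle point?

local minimum

The Hessian of phi is constant: H = [[12, 4], [4, 10]].
det(H) = 12·10 − 4² = 104.
det(H) > 0 and tr(H) = 22 > 0, so H is positive definite and the point is a local minimum.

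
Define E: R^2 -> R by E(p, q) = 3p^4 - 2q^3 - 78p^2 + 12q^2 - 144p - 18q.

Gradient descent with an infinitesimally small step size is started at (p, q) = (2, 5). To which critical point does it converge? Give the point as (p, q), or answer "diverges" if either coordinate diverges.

E is separable, so gradient descent decouples: p follows -∂E/∂p, q follows -∂E/∂q.
∂E/∂p = 12(p - 4)(p + 1)(p + 3); at p=2 this is -360, so p increases.
∂E/∂q = -6(q - 3)(q - 1); at q=5 this is -48, so q increases.
The q-coordinate has no critical point in that direction and runs off to infinity.

diverges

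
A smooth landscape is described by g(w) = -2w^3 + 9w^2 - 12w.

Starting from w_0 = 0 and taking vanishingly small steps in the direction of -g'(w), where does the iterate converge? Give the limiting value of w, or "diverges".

g'(w) = -6(w - 2)(w - 1), so g'(0) = -12.
Gradient descent moves in the -g' direction, i.e. w is increasing.
The nearest critical point in that direction is w = 1, where g'' = 6 > 0 (a local minimum). The iterate converges there.

1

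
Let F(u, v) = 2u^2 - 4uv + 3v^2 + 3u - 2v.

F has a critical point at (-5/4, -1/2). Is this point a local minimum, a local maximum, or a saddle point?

The Hessian of F is constant: H = [[4, -4], [-4, 6]].
det(H) = 4·6 − (-4)² = 8.
det(H) > 0 and tr(H) = 10 > 0, so H is positive definite and the point is a local minimum.

local minimum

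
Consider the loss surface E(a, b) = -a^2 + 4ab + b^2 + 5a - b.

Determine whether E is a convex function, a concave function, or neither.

E is quadratic, so its Hessian is the constant matrix H = [[-2, 4], [4, 2]].
det(H) = -20, tr(H) = 0.
det(H) < 0, so H is indefinite: neither convex nor concave.

neither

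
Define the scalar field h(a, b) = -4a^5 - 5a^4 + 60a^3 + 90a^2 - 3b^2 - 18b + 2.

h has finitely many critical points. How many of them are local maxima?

2

h separates as a function of a plus a function of b, so ∇h=0 decouples.
∂h/∂a = -20a(a - 3)(a + 1)(a + 3) = 0 at a ∈ {-3, -1, 0, 3}; ∂h/∂b = -6(b + 3) = 0 at b ∈ {-3}.
The Hessian is diagonal: diag(h_aa, h_bb). Second derivatives: h_aa(-3)=720, h_aa(-1)=-160, h_aa(0)=180, h_aa(3)=-1440; h_bb(-3)=-6.
Local maxima occur where both diagonal entries negative: (-1, -3), (3, -3). Count: 2.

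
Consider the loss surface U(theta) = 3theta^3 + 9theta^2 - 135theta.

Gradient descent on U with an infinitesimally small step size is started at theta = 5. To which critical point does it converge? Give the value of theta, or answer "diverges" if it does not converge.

3

U'(theta) = 9(theta - 3)(theta + 5), so U'(5) = 180.
Gradient descent moves in the -U' direction, i.e. theta is decreasing.
The nearest critical point in that direction is theta = 3, where U'' = 72 > 0 (a local minimum). The iterate converges there.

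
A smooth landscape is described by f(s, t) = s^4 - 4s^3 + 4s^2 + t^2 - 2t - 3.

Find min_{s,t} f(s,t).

-4

f(s,t) separates as P(s) + Q(t) − 3, so its minimum is min P + min Q − 3.
P'(s) = 4s(s - 2)(s - 1) vanishes at s ∈ {0, 1, 2}; Q'(t) = 2(t - 1) vanishes at t ∈ {1}.
Local minima of P (where P''>0): P(0)=0, P(2)=0. Local minima of Q: Q(1)=-1.
So the global minimum of f is P(0) + Q(1) − 3 = 0 − 1 − 3 = -4, attained at (0, 1).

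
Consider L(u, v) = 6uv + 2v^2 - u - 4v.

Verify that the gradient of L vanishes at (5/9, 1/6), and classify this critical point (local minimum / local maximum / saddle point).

∇L = (6v - 1, 6u + 4v - 4); substituting (5/9, 1/6) gives ∇L = (0, 0), so (5/9, 1/6) is indeed a critical point.
The Hessian of L is constant: H = [[0, 6], [6, 4]].
det(H) = 0·4 − 6² = -36.
Since det(H) < 0, H is indefinite and the critical point is a saddle point.

saddle point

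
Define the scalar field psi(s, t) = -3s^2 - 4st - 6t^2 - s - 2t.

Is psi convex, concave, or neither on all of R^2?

concave

psi is quadratic, so its Hessian is the constant matrix H = [[-6, -4], [-4, -12]].
det(H) = 56, tr(H) = -18.
det(H) > 0 and tr(H) < 0, so H is negative definite everywhere: concave.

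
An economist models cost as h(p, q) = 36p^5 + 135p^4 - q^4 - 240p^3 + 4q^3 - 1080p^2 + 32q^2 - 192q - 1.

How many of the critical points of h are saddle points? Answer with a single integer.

6

h separates as a function of p plus a function of q, so ∇h=0 decouples.
∂h/∂p = 180p(p - 2)(p + 2)(p + 3) = 0 at p ∈ {-3, -2, 0, 2}; ∂h/∂q = -4(q - 4)(q - 3)(q + 4) = 0 at q ∈ {-4, 3, 4}.
The Hessian is diagonal: diag(h_pp, h_qq). Second derivatives: h_pp(-3)=-2700, h_pp(-2)=1440, h_pp(0)=-2160, h_pp(2)=7200; h_qq(-4)=-224, h_qq(3)=28, h_qq(4)=-32.
Saddle points occur where the two diagonal entries have opposite signs: (-3, 3), (-2, -4), (-2, 4), (0, 3), (2, -4), (2, 4). Count: 6.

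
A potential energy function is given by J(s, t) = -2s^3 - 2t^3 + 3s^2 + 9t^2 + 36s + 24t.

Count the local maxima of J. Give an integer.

1

J separates as a function of s plus a function of t, so ∇J=0 decouples.
∂J/∂s = -6(s - 3)(s + 2) = 0 at s ∈ {-2, 3}; ∂J/∂t = -6(t - 4)(t + 1) = 0 at t ∈ {-1, 4}.
The Hessian is diagonal: diag(J_ss, J_tt). Second derivatives: J_ss(-2)=30, J_ss(3)=-30; J_tt(-1)=30, J_tt(4)=-30.
Local maxima occur where both diagonal entries negative: (3, 4). Count: 1.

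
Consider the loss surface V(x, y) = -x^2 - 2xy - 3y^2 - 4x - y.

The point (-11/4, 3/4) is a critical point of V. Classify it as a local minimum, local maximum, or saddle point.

The Hessian of V is constant: H = [[-2, -2], [-2, -6]].
det(H) = (-2)·(-6) − (-2)² = 8.
det(H) > 0 and tr(H) = -8 < 0, so H is negative definite and the point is a local maximum.

local maximum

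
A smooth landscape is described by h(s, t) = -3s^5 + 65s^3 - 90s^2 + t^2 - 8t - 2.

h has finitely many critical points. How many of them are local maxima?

0

h separates as a function of s plus a function of t, so ∇h=0 decouples.
∂h/∂s = -15s(s - 3)(s - 1)(s + 4) = 0 at s ∈ {-4, 0, 1, 3}; ∂h/∂t = 2(t - 4) = 0 at t ∈ {4}.
The Hessian is diagonal: diag(h_ss, h_tt). Second derivatives: h_ss(-4)=2100, h_ss(0)=-180, h_ss(1)=150, h_ss(3)=-630; h_tt(4)=2.
Local maxima occur where both diagonal entries negative: none. Count: 0.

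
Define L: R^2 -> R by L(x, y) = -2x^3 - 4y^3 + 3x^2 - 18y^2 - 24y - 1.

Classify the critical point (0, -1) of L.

saddle point

The mixed partial ∂²L/∂x∂y is 0, so the Hessian at any point is diag(L_xx, L_yy) = diag(6(-2x + 1), -12(2y + 3)).
At (0, -1): H = diag(6, -12).
The eigenvalues have opposite signs, so H is indefinite: a saddle point.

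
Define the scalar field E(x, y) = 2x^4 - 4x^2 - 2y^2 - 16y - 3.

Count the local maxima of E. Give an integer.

1

E separates as a function of x plus a function of y, so ∇E=0 decouples.
∂E/∂x = 8x(x - 1)(x + 1) = 0 at x ∈ {-1, 0, 1}; ∂E/∂y = -4(y + 4) = 0 at y ∈ {-4}.
The Hessian is diagonal: diag(E_xx, E_yy). Second derivatives: E_xx(-1)=16, E_xx(0)=-8, E_xx(1)=16; E_yy(-4)=-4.
Local maxima occur where both diagonal entries negative: (0, -4). Count: 1.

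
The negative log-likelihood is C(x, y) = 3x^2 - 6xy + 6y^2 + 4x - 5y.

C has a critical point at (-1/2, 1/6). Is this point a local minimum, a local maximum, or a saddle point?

local minimum

The Hessian of C is constant: H = [[6, -6], [-6, 12]].
det(H) = 6·12 − (-6)² = 36.
det(H) > 0 and tr(H) = 18 > 0, so H is positive definite and the point is a local minimum.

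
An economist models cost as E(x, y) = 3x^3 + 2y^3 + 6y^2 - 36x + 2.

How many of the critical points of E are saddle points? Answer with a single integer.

2

E separates as a function of x plus a function of y, so ∇E=0 decouples.
∂E/∂x = 9(x - 2)(x + 2) = 0 at x ∈ {-2, 2}; ∂E/∂y = 6y(y + 2) = 0 at y ∈ {-2, 0}.
The Hessian is diagonal: diag(E_xx, E_yy). Second derivatives: E_xx(-2)=-36, E_xx(2)=36; E_yy(-2)=-12, E_yy(0)=12.
Saddle points occur where the two diagonal entries have opposite signs: (-2, 0), (2, -2). Count: 2.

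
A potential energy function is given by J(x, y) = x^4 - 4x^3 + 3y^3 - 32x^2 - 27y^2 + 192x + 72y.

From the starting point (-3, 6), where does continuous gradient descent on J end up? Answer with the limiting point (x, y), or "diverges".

J is separable, so gradient descent decouples: x follows -∂J/∂x, y follows -∂J/∂y.
∂J/∂x = 4(x - 4)(x - 3)(x + 4); at x=-3 this is 168, so x decreases.
∂J/∂y = 9(y - 4)(y - 2); at y=6 this is 72, so y decreases.
x converges to its nearest critical value -4 (a local min of the x-part); y converges to 4. The iterate converges to (-4, 4).

(-4, 4)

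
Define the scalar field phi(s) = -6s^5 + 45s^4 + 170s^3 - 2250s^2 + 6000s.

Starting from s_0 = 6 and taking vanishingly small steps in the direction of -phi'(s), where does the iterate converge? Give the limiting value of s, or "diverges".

diverges

phi'(s) = -30(s - 5)(s - 4)(s - 2)(s + 5), so phi'(6) = -2640.
Gradient descent moves in the -phi' direction, i.e. s is increasing.
There is no critical point above s=6, and phi' keeps the same sign, so the iterate runs off to +∞.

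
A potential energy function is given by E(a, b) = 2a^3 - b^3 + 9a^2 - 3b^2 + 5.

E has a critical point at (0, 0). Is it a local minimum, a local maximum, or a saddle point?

The mixed partial ∂²E/∂a∂b is 0, so the Hessian at any point is diag(E_aa, E_bb) = diag(6(2a + 3), -6(b + 1)).
At (0, 0): H = diag(18, -6).
The eigenvalues have opposite signs, so H is indefinite: a saddle point.

saddle point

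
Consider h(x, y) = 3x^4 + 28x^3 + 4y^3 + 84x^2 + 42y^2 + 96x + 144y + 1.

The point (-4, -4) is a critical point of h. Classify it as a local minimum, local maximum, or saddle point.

The mixed partial ∂²h/∂x∂y is 0, so the Hessian at any point is diag(h_xx, h_yy) = diag(12(3x^2 + 14x + 14), 12(2y + 7)).
At (-4, -4): H = diag(72, -12).
The eigenvalues have opposite signs, so H is indefinite: a saddle point.

saddle point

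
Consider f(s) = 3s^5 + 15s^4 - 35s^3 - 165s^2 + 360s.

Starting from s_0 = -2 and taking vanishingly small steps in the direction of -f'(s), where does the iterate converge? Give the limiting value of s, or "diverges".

f'(s) = 15(s - 2)(s - 1)(s + 3)(s + 4), so f'(-2) = 360.
Gradient descent moves in the -f' direction, i.e. s is decreasing.
The nearest critical point in that direction is s = -3, where f'' = 300 > 0 (a local minimum). The iterate converges there.

-3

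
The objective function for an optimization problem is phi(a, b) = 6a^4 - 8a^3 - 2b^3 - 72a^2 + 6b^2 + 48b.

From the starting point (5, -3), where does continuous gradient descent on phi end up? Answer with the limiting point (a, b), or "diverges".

(3, -2)

phi is separable, so gradient descent decouples: a follows -∂phi/∂a, b follows -∂phi/∂b.
∂phi/∂a = 24a(a - 3)(a + 2); at a=5 this is 1680, so a decreases.
∂phi/∂b = -6(b - 4)(b + 2); at b=-3 this is -42, so b increases.
a converges to its nearest critical value 3 (a local min of the a-part); b converges to -2. The iterate converges to (3, -2).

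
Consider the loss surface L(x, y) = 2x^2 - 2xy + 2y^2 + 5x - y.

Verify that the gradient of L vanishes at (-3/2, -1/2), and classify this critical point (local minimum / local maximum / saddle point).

local minimum

∇L = (4x - 2y + 5, -2x + 4y - 1); substituting (-3/2, -1/2) gives ∇L = (0, 0), so (-3/2, -1/2) is indeed a critical point.
The Hessian of L is constant: H = [[4, -2], [-2, 4]].
det(H) = 4·4 − (-2)² = 12.
det(H) > 0 and tr(H) = 8 > 0, so H is positive definite and the point is a local minimum.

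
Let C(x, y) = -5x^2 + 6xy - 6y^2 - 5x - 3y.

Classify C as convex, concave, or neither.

concave

C is quadratic, so its Hessian is the constant matrix H = [[-10, 6], [6, -12]].
det(H) = 84, tr(H) = -22.
det(H) > 0 and tr(H) < 0, so H is negative definite everywhere: concave.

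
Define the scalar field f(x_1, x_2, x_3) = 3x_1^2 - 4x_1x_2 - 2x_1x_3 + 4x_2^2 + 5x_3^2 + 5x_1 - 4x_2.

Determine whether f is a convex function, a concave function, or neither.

convex

f is quadratic, so its Hessian is the constant matrix H = [[6, -4, -2], [-4, 8, 0], [-2, 0, 10]].
Leading principal minors: 6, 32, 288.
All positive ⇒ H ≻ 0 ⇒ convex.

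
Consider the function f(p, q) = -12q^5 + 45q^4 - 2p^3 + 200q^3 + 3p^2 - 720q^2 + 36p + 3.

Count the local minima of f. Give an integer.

2

f separates as a function of p plus a function of q, so ∇f=0 decouples.
∂f/∂p = -6(p - 3)(p + 2) = 0 at p ∈ {-2, 3}; ∂f/∂q = -60q(q - 4)(q - 2)(q + 3) = 0 at q ∈ {-3, 0, 2, 4}.
The Hessian is diagonal: diag(f_pp, f_qq). Second derivatives: f_pp(-2)=30, f_pp(3)=-30; f_qq(-3)=6300, f_qq(0)=-1440, f_qq(2)=1200, f_qq(4)=-3360.
Local minima occur where both diagonal entries positive: (-2, -3), (-2, 2). Count: 2.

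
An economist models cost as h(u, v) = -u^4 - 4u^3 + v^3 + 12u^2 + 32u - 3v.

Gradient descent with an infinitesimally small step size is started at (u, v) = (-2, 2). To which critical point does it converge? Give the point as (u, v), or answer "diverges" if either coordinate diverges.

h is separable, so gradient descent decouples: u follows -∂h/∂u, v follows -∂h/∂v.
∂h/∂u = -4(u - 2)(u + 1)(u + 4); at u=-2 this is -32, so u increases.
∂h/∂v = 3(v - 1)(v + 1); at v=2 this is 9, so v decreases.
u converges to its nearest critical value -1 (a local min of the u-part); v converges to 1. The iterate converges to (-1, 1).

(-1, 1)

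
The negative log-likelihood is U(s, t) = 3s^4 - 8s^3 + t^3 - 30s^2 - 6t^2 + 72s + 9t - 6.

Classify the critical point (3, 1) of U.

The mixed partial ∂²U/∂s∂t is 0, so the Hessian at any point is diag(U_ss, U_tt) = diag(12(3s^2 - 4s - 5), 6(t - 2)).
At (3, 1): H = diag(120, -6).
The eigenvalues have opposite signs, so H is indefinite: a saddle point.

saddle point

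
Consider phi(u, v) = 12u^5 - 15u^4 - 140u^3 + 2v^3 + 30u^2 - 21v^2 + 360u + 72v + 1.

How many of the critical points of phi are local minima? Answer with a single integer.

phi separates as a function of u plus a function of v, so ∇phi=0 decouples.
∂phi/∂u = 60(u - 3)(u - 1)(u + 1)(u + 2) = 0 at u ∈ {-2, -1, 1, 3}; ∂phi/∂v = 6(v - 4)(v - 3) = 0 at v ∈ {3, 4}.
The Hessian is diagonal: diag(phi_uu, phi_vv). Second derivatives: phi_uu(-2)=-900, phi_uu(-1)=480, phi_uu(1)=-720, phi_uu(3)=2400; phi_vv(3)=-6, phi_vv(4)=6.
Local minima occur where both diagonal entries positive: (-1, 4), (3, 4). Count: 2.

2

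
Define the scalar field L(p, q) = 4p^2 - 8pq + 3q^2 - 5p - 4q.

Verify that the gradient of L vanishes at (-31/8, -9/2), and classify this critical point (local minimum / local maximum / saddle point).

saddle point

∇L = (8p - 8q - 5, -8p + 6q - 4); substituting (-31/8, -9/2) gives ∇L = (0, 0), so (-31/8, -9/2) is indeed a critical point.
The Hessian of L is constant: H = [[8, -8], [-8, 6]].
det(H) = 8·6 − (-8)² = -16.
Since det(H) < 0, H is indefinite and the critical point is a saddle point.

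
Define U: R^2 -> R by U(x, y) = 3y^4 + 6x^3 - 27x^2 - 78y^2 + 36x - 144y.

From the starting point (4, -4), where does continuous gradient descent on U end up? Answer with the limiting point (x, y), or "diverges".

(2, -3)

U is separable, so gradient descent decouples: x follows -∂U/∂x, y follows -∂U/∂y.
∂U/∂x = 18(x - 2)(x - 1); at x=4 this is 108, so x decreases.
∂U/∂y = 12(y - 4)(y + 1)(y + 3); at y=-4 this is -288, so y increases.
x converges to its nearest critical value 2 (a local min of the x-part); y converges to -3. The iterate converges to (2, -3).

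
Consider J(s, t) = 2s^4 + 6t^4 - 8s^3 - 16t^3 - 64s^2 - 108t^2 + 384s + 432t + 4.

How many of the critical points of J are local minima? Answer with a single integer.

J separates as a function of s plus a function of t, so ∇J=0 decouples.
∂J/∂s = 8(s - 4)(s - 3)(s + 4) = 0 at s ∈ {-4, 3, 4}; ∂J/∂t = 24(t - 3)(t - 2)(t + 3) = 0 at t ∈ {-3, 2, 3}.
The Hessian is diagonal: diag(J_ss, J_tt). Second derivatives: J_ss(-4)=448, J_ss(3)=-56, J_ss(4)=64; J_tt(-3)=720, J_tt(2)=-120, J_tt(3)=144.
Local minima occur where both diagonal entries positive: (-4, -3), (-4, 3), (4, -3), (4, 3). Count: 4.

4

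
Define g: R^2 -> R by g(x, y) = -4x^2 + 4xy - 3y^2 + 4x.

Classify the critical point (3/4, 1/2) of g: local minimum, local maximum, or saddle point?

The Hessian of g is constant: H = [[-8, 4], [4, -6]].
det(H) = (-8)·(-6) − 4² = 32.
det(H) > 0 and tr(H) = -14 < 0, so H is negative definite and the point is a local maximum.

local maximum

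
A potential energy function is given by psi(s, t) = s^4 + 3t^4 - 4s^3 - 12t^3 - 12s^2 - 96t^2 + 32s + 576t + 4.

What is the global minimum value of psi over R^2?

psi(s,t) separates as P(s) + Q(t) + 4, so its minimum is min P + min Q + 4.
P'(s) = 4(s - 4)(s - 1)(s + 2) vanishes at s ∈ {-2, 1, 4}; Q'(t) = 12(t - 4)(t - 3)(t + 4) vanishes at t ∈ {-4, 3, 4}.
Local minima of P (where P''>0): P(-2)=-64, P(4)=-64. Local minima of Q: Q(-4)=-2304, Q(4)=768.
So the global minimum of psi is P(-2) + Q(-4) + 4 = -64 − 2304 + 4 = -2364, attained at (-2, -4).

-2364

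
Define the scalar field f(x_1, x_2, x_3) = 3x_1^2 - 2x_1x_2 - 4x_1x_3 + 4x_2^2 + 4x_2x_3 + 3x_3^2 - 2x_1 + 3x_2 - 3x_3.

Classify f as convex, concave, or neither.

f is quadratic, so its Hessian is the constant matrix H = [[6, -2, -4], [-2, 8, 4], [-4, 4, 6]].
Leading principal minors: 6, 44, 104.
All positive ⇒ H ≻ 0 ⇒ convex.

convex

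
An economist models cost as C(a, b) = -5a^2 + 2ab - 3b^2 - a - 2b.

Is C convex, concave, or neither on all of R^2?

concave

C is quadratic, so its Hessian is the constant matrix H = [[-10, 2], [2, -6]].
det(H) = 56, tr(H) = -16.
det(H) > 0 and tr(H) < 0, so H is negative definite everywhere: concave.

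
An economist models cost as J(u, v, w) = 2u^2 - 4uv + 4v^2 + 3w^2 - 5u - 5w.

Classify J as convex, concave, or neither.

J is quadratic, so its Hessian is the constant matrix H = [[4, -4, 0], [-4, 8, 0], [0, 0, 6]].
Leading principal minors: 4, 16, 96.
All positive ⇒ H ≻ 0 ⇒ convex.

convex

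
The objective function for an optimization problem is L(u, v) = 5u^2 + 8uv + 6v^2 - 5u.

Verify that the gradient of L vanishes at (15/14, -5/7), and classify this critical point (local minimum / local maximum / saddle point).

local minimum

∇L = (10u + 8v - 5, 8u + 12v); substituting (15/14, -5/7) gives ∇L = (0, 0), so (15/14, -5/7) is indeed a critical point.
The Hessian of L is constant: H = [[10, 8], [8, 12]].
det(H) = 10·12 − 8² = 56.
det(H) > 0 and tr(H) = 22 > 0, so H is positive definite and the point is a local minimum.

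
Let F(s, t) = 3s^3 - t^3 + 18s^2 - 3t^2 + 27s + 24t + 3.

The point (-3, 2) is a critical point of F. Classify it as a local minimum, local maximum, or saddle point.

local maximum

The mixed partial ∂²F/∂s∂t is 0, so the Hessian at any point is diag(F_ss, F_tt) = diag(18(s + 2), -6(t + 1)).
At (-3, 2): H = diag(-18, -18).
Both eigenvalues are negative, so H is negative definite: a local maximum.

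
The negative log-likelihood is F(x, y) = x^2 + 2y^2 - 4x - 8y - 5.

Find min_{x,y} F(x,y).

-17

F(x,y) separates as P(x) + Q(y) − 5, so its minimum is min P + min Q − 5.
P'(x) = 2x - 4 vanishes at x ∈ {2}; Q'(y) = 4y - 8 vanishes at y ∈ {2}.
Local minima of P (where P''>0): P(2)=-4. Local minima of Q: Q(2)=-8.
So the global minimum of F is P(2) + Q(2) − 5 = -4 − 8 − 5 = -17, attained at (2, 2).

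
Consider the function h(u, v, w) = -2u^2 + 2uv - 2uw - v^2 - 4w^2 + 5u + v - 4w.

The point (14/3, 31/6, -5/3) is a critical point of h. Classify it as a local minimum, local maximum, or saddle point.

local maximum

The Hessian is constant: H = [[-4, 2, -2], [2, -2, 0], [-2, 0, -8]].
Leading principal minors: Δ₁ = -4, Δ₂ = 4, Δ₃ = -24.
The minors alternate sign starting negative (−, +, −), so H is negative definite: a local maximum.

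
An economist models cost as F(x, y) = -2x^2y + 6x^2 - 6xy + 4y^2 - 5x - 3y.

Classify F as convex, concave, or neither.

The term -2x^2y is cubic, so the Hessian is not constant.
∂²F/∂x² = -4y + 12, which takes both signs as y varies (negative for sufficiently large y). A diagonal entry of the Hessian changing sign means the Hessian is neither positive- nor negative-semidefinite on all of R^2.

neither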